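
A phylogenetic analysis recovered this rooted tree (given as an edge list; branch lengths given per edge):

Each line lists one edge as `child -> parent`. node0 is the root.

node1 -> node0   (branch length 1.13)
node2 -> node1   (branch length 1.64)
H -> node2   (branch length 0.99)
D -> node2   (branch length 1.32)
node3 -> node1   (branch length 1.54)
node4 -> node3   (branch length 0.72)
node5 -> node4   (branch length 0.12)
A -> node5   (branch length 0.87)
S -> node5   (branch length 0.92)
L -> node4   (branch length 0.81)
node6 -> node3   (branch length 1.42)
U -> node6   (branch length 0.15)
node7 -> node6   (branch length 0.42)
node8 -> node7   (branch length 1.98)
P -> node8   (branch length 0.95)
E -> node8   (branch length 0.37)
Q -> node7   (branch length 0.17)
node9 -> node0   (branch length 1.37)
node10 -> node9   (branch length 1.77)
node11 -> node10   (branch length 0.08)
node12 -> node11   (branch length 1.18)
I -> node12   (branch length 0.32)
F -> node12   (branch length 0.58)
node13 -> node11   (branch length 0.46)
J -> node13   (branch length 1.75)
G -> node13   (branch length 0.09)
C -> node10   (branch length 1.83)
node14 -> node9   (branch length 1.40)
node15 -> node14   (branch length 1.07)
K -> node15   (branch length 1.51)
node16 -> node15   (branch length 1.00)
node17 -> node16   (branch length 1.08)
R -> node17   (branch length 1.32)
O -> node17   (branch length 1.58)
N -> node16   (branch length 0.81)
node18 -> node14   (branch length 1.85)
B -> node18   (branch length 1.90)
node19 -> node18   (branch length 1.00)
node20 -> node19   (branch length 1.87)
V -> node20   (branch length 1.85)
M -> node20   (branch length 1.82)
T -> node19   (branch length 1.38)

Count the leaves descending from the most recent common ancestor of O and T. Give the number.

8

The MRCA of O and T is the node subtending ((K,((R,O),N)),(B,((V,M),T))).
That clade contains 8 terminal taxa: B, K, M, N, O, R, T, V.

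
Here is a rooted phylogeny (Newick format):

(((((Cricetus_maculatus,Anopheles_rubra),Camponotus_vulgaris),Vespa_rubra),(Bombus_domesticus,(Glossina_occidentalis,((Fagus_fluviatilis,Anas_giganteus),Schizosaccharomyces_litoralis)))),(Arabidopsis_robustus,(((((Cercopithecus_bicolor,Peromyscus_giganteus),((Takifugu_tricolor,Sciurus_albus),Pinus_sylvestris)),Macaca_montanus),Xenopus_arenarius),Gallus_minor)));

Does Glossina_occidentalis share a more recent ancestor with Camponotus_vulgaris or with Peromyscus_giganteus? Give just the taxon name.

The MRCA of Glossina_occidentalis and Camponotus_vulgaris subtends ((((Cricetus_maculatus,Anopheles_rubra),Camponotus_vulgaris),Vespa_rubra),(Bombus_domesticus,(Glossina_occidentalis,((Fagus_fluviatilis,Anas_giganteus),Schizosaccharomyces_litoralis)))) (9 taxa).
The MRCA of Glossina_occidentalis and Peromyscus_giganteus is the root, subtending the entire tree (18 taxa).
The first is nested inside the second, so Glossina_occidentalis shares a more recent common ancestor with Camponotus_vulgaris.

Camponotus_vulgaris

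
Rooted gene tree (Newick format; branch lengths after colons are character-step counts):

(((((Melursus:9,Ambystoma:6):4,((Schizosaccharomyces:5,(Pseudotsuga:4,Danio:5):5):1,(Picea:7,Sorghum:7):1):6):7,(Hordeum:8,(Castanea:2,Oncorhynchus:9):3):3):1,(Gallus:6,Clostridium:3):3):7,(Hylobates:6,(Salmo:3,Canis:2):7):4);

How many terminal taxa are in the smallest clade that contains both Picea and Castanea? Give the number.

10

The MRCA of Picea and Castanea is the node subtending (((Melursus,Ambystoma),((Schizosaccharomyces,(Pseudotsuga,Danio)),(Picea,Sorghum))),(Hordeum,(Castanea,Oncorhynchus))).
That clade contains 10 terminal taxa: Ambystoma, Castanea, Danio, Hordeum, Melursus, Oncorhynchus, Picea, Pseudotsuga, Schizosaccharomyces, Sorghum.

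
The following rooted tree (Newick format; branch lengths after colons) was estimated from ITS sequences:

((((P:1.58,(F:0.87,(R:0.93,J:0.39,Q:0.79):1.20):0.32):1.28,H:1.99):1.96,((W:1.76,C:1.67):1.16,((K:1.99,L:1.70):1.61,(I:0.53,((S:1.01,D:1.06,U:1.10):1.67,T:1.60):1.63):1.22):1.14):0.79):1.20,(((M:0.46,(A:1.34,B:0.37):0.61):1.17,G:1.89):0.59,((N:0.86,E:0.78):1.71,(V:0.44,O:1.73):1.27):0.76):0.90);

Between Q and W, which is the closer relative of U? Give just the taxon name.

W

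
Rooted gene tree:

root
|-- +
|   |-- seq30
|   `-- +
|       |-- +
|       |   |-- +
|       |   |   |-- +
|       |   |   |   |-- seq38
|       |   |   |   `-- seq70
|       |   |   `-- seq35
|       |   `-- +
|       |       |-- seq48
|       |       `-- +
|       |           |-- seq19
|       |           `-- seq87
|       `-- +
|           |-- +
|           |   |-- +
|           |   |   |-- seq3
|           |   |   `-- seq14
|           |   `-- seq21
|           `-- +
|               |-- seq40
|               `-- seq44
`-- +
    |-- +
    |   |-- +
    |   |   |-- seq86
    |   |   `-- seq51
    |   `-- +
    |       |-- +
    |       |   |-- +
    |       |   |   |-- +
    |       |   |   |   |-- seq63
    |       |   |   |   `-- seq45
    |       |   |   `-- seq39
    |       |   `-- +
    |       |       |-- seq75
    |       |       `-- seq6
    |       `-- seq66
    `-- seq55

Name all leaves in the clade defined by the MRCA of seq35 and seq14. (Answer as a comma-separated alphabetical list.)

seq14, seq19, seq21, seq3, seq35, seq38, seq40, seq44, seq48, seq70, seq87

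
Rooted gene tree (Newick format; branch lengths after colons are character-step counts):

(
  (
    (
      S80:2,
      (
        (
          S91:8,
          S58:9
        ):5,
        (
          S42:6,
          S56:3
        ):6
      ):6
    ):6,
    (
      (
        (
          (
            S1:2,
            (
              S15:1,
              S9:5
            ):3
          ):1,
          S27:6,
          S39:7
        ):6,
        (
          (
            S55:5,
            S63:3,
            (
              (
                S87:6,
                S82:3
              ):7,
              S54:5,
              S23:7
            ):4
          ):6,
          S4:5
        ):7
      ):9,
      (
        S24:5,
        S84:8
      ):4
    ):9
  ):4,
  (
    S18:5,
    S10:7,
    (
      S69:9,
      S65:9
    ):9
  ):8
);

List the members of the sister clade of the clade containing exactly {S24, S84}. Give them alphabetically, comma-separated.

S1, S15, S23, S27, S39, S4, S54, S55, S63, S82, S87, S9

The clade containing exactly {S24, S84} attaches to the tree at the node subtending ((((S1,(S15,S9)),S27,S39),((S55,S63,((S87,S82),S54,S23)),S4)),(S24,S84)).
The other lineage descending from that same node — the sister group — is (((S1,(S15,S9)),S27,S39),((S55,S63,((S87,S82),S54,S23)),S4)); its 12 tips in alphabetical order are the answer.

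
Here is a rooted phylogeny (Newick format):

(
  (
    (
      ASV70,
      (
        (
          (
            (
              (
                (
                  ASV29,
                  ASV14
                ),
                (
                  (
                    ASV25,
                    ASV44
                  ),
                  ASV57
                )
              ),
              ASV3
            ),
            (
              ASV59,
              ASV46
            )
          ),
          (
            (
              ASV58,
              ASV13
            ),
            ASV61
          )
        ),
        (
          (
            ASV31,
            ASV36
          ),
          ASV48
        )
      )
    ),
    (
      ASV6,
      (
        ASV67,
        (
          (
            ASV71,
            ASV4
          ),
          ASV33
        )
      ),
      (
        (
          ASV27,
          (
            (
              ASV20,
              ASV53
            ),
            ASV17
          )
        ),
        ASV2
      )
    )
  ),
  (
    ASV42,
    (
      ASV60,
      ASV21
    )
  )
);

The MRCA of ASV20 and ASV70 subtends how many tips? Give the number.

The MRCA of ASV20 and ASV70 is the node subtending ((ASV70,((((((ASV29,ASV14),((ASV25,ASV44),ASV57)),ASV3),(ASV59,ASV46)),((ASV58,ASV13),ASV61)),((ASV31,ASV36),ASV48))),(ASV6,(ASV67,((ASV71,ASV4),ASV33)),((ASV27,((ASV20,ASV53),ASV17)),ASV2))).
That clade contains 25 terminal taxa: ASV13, ASV14, ASV17, ASV2, ASV20, ASV25, ASV27, ASV29, ASV3, ASV31, ASV33, ASV36, ASV4, ASV44, ASV46, ASV48, ASV53, ASV57, ASV58, ASV59, ASV6, ASV61, ASV67, ASV70, ASV71.

25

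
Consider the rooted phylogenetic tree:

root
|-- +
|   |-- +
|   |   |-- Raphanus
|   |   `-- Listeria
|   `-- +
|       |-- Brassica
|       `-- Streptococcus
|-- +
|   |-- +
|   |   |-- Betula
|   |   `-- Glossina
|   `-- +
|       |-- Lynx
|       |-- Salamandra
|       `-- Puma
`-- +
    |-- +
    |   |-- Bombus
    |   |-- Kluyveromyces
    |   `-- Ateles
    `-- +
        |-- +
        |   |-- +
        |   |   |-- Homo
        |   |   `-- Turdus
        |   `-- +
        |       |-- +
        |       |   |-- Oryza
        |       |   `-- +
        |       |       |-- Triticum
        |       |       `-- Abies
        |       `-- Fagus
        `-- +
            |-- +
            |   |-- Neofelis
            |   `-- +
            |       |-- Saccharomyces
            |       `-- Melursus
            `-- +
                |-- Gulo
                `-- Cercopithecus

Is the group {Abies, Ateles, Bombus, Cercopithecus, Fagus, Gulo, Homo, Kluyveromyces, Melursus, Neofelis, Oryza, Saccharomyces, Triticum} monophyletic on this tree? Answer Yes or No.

The MRCA of the listed taxa subtends ((Bombus,Kluyveromyces,Ateles),(((Homo,Turdus),((Oryza,(Triticum,Abies)),Fagus)),((Neofelis,(Saccharomyces,Melursus)),(Gulo,Cercopithecus)))).
That clade also contains Turdus, which is not in the proposed group, so the group is not monophyletic.

No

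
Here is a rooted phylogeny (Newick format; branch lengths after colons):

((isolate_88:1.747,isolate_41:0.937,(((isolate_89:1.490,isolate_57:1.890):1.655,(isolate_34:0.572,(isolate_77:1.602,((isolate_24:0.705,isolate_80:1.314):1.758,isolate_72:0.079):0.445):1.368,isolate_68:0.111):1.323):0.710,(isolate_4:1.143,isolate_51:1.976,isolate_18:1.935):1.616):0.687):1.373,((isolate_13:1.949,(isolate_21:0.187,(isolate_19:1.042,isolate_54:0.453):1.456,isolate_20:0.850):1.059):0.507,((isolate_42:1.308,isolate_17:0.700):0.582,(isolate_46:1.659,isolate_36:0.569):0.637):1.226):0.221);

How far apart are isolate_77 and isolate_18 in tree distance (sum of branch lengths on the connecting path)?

8.554

The path runs isolate_77 → … → MRCA → … → isolate_18; the MRCA is the node subtending (((isolate_89,isolate_57),(isolate_34,(isolate_77,((isolate_24,isolate_80),isolate_72)),isolate_68)),(isolate_4,isolate_51,isolate_18)).
Branch lengths along that path: 1.602 + 1.368 + 1.323 + 0.710 + 1.616 + 1.935 = 8.554.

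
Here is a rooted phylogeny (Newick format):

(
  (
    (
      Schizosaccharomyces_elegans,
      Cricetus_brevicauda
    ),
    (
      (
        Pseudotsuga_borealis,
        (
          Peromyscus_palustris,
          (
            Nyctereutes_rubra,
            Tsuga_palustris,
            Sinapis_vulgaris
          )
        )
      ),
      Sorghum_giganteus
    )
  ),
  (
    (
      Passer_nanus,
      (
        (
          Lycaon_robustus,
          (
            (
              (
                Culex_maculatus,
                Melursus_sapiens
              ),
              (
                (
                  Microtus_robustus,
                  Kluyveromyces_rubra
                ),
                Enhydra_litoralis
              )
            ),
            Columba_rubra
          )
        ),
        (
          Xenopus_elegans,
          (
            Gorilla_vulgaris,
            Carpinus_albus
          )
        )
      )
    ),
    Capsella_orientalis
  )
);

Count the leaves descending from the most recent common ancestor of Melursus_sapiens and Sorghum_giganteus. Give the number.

The MRCA of Melursus_sapiens and Sorghum_giganteus is the root, so the clade is the entire tree.
That clade contains 20 terminal taxa: Capsella_orientalis, Carpinus_albus, Columba_rubra, Cricetus_brevicauda, Culex_maculatus, Enhydra_litoralis, Gorilla_vulgaris, Kluyveromyces_rubra, Lycaon_robustus, Melursus_sapiens, Microtus_robustus, Nyctereutes_rubra, Passer_nanus, Peromyscus_palustris, Pseudotsuga_borealis, Schizosaccharomyces_elegans, Sinapis_vulgaris, Sorghum_giganteus, Tsuga_palustris, Xenopus_elegans.

20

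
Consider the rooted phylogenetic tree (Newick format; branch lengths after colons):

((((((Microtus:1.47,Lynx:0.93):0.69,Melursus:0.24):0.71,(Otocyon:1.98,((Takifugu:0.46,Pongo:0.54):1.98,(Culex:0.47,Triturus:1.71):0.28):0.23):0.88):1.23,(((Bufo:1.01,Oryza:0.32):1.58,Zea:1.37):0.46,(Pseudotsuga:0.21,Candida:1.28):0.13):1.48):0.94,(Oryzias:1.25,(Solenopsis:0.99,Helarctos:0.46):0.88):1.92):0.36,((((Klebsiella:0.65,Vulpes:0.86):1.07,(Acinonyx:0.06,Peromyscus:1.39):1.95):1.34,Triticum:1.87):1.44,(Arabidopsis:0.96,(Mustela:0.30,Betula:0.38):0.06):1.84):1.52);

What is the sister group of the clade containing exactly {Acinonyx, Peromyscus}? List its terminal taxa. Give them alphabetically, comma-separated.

The clade containing exactly {Acinonyx, Peromyscus} attaches to the tree at the node subtending ((Klebsiella,Vulpes),(Acinonyx,Peromyscus)).
The other lineage descending from that same node — the sister group — is (Klebsiella,Vulpes); its 2 tips in alphabetical order are the answer.

Klebsiella, Vulpes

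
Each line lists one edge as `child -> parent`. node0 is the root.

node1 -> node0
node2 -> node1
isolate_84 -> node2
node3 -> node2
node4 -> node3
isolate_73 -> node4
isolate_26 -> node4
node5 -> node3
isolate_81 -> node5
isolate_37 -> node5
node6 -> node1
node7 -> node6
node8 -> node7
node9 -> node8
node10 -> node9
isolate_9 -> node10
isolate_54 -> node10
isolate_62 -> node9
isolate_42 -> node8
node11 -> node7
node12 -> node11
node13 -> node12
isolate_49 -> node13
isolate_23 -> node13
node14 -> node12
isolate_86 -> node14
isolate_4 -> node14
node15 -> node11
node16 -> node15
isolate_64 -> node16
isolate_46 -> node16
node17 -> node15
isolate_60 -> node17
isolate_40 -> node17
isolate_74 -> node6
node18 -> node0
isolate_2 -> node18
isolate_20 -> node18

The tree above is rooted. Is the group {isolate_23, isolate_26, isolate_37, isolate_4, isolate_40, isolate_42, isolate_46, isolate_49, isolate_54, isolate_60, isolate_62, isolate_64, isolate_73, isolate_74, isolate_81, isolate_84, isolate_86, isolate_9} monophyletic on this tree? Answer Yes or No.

The most recent common ancestor of these taxa subtends ((isolate_84,((isolate_73,isolate_26),(isolate_81,isolate_37))),(((((isolate_9,isolate_54),isolate_62),isolate_42),(((isolate_49,isolate_23),(isolate_86,isolate_4)),((isolate_64,isolate_46),(isolate_60,isolate_40)))),isolate_74)).
That clade has exactly 18 tips — every listed taxon and nothing else — so the group is monophyletic.

Yes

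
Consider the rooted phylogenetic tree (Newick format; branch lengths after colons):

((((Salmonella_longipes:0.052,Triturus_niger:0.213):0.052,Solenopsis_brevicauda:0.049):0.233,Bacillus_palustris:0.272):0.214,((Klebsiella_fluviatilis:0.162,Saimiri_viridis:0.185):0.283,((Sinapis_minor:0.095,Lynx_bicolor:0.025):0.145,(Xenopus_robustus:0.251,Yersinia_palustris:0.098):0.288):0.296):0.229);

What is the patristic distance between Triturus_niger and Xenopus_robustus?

The path runs Triturus_niger → … → MRCA → … → Xenopus_robustus; the MRCA is the root of the tree.
Branch lengths along that path: 0.213 + 0.052 + 0.233 + 0.214 + 0.229 + 0.296 + 0.288 + 0.251 = 1.776.

1.776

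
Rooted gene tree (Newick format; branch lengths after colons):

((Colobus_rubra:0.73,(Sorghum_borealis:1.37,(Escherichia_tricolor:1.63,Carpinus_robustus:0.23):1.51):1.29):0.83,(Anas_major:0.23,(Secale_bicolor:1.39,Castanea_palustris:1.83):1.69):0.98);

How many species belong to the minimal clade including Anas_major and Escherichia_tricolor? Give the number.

7

The MRCA of Anas_major and Escherichia_tricolor is the root, so the clade is the entire tree.
That clade contains 7 terminal taxa: Anas_major, Carpinus_robustus, Castanea_palustris, Colobus_rubra, Escherichia_tricolor, Secale_bicolor, Sorghum_borealis.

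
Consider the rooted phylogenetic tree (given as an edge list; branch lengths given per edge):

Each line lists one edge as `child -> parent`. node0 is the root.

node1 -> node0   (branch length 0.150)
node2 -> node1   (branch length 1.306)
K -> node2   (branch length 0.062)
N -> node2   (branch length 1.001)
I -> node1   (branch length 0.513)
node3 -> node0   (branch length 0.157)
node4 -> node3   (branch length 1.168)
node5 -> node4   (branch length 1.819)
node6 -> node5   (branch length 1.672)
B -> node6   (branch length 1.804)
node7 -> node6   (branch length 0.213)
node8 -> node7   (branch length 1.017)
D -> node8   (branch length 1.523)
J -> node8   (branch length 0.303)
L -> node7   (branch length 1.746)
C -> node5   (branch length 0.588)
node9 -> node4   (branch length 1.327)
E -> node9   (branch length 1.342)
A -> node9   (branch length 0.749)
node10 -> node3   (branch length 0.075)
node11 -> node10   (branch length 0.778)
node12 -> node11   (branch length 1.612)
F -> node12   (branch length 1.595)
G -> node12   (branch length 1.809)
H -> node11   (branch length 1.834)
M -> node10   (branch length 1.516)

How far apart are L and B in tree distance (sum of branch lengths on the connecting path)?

The path runs L → … → MRCA → … → B; the MRCA is the node subtending (B,((D,J),L)).
Branch lengths along that path: 1.746 + 0.213 + 1.804 = 3.763.

3.763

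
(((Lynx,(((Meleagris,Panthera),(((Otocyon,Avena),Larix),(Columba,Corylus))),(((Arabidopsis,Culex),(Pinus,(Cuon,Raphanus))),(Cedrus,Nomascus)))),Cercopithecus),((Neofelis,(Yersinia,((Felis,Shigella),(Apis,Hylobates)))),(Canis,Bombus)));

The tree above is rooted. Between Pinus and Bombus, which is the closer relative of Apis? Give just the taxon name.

Bombus

The MRCA of Apis and Bombus subtends ((Neofelis,(Yersinia,((Felis,Shigella),(Apis,Hylobates)))),(Canis,Bombus)) (8 taxa).
The MRCA of Apis and Pinus is the root, subtending the entire tree (24 taxa).
The first is nested inside the second, so Apis shares a more recent common ancestor with Bombus.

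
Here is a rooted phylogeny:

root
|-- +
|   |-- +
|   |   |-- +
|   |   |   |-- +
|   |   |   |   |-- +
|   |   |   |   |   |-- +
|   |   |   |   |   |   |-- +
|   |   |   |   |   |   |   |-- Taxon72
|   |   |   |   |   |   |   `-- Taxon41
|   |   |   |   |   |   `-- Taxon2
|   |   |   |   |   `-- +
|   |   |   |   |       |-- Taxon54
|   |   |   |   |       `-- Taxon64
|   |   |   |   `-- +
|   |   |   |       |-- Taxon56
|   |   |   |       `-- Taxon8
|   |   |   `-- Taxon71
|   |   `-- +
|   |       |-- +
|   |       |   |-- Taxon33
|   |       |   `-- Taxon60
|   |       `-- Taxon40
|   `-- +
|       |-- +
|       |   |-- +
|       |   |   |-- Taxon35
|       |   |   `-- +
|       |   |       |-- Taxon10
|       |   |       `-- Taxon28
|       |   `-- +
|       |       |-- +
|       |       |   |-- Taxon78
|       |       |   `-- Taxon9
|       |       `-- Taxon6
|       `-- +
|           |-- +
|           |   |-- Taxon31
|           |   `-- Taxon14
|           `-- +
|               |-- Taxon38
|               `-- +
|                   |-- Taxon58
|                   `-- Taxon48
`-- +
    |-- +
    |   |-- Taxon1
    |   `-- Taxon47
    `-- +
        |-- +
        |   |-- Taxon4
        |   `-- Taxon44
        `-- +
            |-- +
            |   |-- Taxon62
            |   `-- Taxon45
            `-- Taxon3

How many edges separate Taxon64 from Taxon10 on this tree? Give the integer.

The MRCA of Taxon64 and Taxon10 is the node subtending (((((((Taxon72,Taxon41),Taxon2),(Taxon54,Taxon64)),(Taxon56,Taxon8)),Taxon71),((Taxon33,Taxon60),Taxon40)),(((Taxon35,(Taxon10,Taxon28)),((Taxon78,Taxon9),Taxon6)),((Taxon31,Taxon14),(Taxon38,(Taxon58,Taxon48))))).
From Taxon64 up to that node: 6 branches. From Taxon10 up to the same node: 5 branches. Total: 6 + 5 = 11.

11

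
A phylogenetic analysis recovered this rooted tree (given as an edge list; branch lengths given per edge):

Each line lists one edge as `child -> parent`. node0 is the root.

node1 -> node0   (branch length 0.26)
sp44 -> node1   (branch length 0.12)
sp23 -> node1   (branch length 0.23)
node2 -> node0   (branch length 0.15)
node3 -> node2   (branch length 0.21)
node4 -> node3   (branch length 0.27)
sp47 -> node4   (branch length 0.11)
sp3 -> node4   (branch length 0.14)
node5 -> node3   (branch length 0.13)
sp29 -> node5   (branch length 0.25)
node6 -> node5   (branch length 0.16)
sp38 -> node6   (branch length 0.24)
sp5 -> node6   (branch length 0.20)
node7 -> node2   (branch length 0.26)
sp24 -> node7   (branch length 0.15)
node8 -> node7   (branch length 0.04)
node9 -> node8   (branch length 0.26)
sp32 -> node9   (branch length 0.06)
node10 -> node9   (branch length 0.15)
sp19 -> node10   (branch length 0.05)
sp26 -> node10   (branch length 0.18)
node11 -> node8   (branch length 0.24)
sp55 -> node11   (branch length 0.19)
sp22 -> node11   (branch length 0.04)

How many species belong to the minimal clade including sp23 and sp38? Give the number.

The MRCA of sp23 and sp38 is the root, so the clade is the entire tree.
That clade contains 13 terminal taxa: sp19, sp22, sp23, sp24, sp26, sp29, sp3, sp32, sp38, sp44, sp47, sp5, sp55.

13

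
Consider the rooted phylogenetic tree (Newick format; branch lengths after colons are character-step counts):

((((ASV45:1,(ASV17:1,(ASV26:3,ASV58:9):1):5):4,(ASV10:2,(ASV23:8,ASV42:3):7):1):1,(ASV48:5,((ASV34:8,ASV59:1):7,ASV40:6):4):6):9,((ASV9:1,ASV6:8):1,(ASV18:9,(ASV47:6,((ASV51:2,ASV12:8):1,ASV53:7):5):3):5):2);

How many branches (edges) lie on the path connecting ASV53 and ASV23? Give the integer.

10

The MRCA of ASV53 and ASV23 is the root of the tree.
From ASV53 up to that node: 5 branches. From ASV23 up to the same node: 5 branches. Total: 5 + 5 = 10.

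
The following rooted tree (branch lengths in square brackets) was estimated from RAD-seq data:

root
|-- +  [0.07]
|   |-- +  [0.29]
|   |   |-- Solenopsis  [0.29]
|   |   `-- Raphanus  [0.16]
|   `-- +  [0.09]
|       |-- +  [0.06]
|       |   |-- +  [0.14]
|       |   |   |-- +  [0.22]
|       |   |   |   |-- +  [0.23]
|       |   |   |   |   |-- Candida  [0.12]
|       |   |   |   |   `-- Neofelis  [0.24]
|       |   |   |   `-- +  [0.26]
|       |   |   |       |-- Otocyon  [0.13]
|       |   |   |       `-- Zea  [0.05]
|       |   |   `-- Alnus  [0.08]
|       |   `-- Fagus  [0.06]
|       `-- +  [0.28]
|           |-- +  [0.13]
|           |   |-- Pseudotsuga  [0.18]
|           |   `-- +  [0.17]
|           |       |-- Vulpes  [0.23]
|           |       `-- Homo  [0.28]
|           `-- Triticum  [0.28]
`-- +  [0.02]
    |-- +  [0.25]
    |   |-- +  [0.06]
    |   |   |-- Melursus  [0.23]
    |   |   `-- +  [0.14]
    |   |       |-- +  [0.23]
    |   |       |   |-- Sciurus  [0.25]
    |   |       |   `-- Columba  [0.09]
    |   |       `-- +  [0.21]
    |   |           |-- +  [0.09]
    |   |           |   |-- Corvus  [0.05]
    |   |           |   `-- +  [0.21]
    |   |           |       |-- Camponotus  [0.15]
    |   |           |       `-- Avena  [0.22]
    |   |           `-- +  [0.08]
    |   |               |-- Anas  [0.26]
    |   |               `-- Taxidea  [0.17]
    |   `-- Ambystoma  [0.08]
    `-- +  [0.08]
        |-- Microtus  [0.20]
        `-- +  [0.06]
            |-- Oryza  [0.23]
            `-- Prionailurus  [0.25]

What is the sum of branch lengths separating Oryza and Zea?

1.28

The path runs Oryza → … → MRCA → … → Zea; the MRCA is the root of the tree.
Branch lengths along that path: 0.23 + 0.06 + 0.08 + 0.02 + 0.07 + 0.09 + 0.06 + 0.14 + 0.22 + 0.26 + 0.05 = 1.28.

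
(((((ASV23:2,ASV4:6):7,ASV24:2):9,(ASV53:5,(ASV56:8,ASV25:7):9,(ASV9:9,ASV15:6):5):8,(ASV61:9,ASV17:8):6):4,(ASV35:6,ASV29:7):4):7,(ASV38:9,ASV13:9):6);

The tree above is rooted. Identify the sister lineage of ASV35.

ASV29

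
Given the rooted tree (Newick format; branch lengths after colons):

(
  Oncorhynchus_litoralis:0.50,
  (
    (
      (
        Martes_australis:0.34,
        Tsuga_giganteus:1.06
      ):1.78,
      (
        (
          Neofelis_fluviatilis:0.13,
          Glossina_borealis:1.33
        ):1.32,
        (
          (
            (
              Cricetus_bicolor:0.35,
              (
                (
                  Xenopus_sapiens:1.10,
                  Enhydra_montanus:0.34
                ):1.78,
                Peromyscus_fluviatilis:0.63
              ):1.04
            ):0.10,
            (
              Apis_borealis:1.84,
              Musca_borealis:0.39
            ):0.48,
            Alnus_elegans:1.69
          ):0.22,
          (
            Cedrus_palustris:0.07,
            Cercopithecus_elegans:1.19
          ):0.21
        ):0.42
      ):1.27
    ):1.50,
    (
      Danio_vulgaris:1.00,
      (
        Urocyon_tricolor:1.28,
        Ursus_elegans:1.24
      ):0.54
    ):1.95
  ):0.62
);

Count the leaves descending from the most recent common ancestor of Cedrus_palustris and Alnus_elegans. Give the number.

The MRCA of Cedrus_palustris and Alnus_elegans is the node subtending (((Cricetus_bicolor,((Xenopus_sapiens,Enhydra_montanus),Peromyscus_fluviatilis)),(Apis_borealis,Musca_borealis),Alnus_elegans),(Cedrus_palustris,Cercopithecus_elegans)).
That clade contains 9 terminal taxa: Alnus_elegans, Apis_borealis, Cedrus_palustris, Cercopithecus_elegans, Cricetus_bicolor, Enhydra_montanus, Musca_borealis, Peromyscus_fluviatilis, Xenopus_sapiens.

9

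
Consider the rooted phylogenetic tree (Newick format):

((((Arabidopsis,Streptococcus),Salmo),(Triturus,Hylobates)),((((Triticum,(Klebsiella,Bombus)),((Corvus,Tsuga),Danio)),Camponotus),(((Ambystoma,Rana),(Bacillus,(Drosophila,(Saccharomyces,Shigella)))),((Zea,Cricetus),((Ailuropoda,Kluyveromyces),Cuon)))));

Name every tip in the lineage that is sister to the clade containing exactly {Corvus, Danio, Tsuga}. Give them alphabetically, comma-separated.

Bombus, Klebsiella, Triticum

The clade containing exactly {Corvus, Danio, Tsuga} attaches to the tree at the node subtending ((Triticum,(Klebsiella,Bombus)),((Corvus,Tsuga),Danio)).
The other lineage descending from that same node — the sister group — is (Triticum,(Klebsiella,Bombus)); its 3 tips in alphabetical order are the answer.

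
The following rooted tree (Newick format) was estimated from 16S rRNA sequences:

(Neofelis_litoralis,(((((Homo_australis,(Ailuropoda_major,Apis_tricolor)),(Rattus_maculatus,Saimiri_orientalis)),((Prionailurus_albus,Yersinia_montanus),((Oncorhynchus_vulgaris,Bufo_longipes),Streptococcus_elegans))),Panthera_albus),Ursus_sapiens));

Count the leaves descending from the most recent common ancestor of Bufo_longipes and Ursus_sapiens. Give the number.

12

The MRCA of Bufo_longipes and Ursus_sapiens is the node subtending (((((Homo_australis,(Ailuropoda_major,Apis_tricolor)),(Rattus_maculatus,Saimiri_orientalis)),((Prionailurus_albus,Yersinia_montanus),((Oncorhynchus_vulgaris,Bufo_longipes),Streptococcus_elegans))),Panthera_albus),Ursus_sapiens).
That clade contains 12 terminal taxa: Ailuropoda_major, Apis_tricolor, Bufo_longipes, Homo_australis, Oncorhynchus_vulgaris, Panthera_albus, Prionailurus_albus, Rattus_maculatus, Saimiri_orientalis, Streptococcus_elegans, Ursus_sapiens, Yersinia_montanus.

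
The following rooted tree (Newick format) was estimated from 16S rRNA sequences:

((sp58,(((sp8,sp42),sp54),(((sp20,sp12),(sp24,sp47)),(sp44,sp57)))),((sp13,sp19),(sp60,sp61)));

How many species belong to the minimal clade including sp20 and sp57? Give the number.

The MRCA of sp20 and sp57 is the node subtending (((sp20,sp12),(sp24,sp47)),(sp44,sp57)).
That clade contains 6 terminal taxa: sp12, sp20, sp24, sp44, sp47, sp57.

6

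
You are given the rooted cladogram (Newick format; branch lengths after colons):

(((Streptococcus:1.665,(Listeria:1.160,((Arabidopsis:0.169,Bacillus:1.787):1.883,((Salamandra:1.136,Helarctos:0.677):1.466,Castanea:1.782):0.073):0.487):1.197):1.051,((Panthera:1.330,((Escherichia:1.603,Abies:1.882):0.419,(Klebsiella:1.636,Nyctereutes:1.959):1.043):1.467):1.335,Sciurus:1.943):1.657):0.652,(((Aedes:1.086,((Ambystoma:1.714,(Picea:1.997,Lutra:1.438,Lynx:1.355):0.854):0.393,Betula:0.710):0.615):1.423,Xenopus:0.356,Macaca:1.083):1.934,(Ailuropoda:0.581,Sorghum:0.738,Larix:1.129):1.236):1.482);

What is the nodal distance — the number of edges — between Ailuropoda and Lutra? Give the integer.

The MRCA of Ailuropoda and Lutra is the node subtending (((Aedes,((Ambystoma,(Picea,Lutra,Lynx)),Betula)),Xenopus,Macaca),(Ailuropoda,Sorghum,Larix)).
From Ailuropoda up to that node: 2 branches. From Lutra up to the same node: 6 branches. Total: 2 + 6 = 8.

8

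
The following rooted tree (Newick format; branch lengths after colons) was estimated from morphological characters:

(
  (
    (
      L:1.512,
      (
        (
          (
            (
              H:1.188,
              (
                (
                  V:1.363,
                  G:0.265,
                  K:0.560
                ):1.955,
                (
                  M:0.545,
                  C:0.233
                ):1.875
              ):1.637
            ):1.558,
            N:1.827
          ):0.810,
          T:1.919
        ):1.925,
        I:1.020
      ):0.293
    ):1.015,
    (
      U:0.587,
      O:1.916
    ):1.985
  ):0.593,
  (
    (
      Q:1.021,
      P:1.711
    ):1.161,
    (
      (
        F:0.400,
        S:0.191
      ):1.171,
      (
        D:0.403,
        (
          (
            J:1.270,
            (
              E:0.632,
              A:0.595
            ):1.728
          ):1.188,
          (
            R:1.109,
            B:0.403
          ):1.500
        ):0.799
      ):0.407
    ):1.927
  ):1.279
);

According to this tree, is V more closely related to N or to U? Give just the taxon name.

N

The MRCA of V and N subtends ((H,((V,G,K),(M,C))),N) (7 taxa).
The MRCA of V and U subtends ((L,((((H,((V,G,K),(M,C))),N),T),I)),(U,O)) (12 taxa).
The first is nested inside the second, so V shares a more recent common ancestor with N.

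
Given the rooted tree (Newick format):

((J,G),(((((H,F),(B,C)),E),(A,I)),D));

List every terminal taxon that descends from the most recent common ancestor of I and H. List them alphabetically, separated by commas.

Tracing I: it sits inside (A,I).
Tracing H: it sits inside (H,F).
The smallest clade enclosing both is ((((H,F),(B,C)),E),(A,I)); the answer is its 7 terminal taxa in alphabetical order.

A, B, C, E, F, H, I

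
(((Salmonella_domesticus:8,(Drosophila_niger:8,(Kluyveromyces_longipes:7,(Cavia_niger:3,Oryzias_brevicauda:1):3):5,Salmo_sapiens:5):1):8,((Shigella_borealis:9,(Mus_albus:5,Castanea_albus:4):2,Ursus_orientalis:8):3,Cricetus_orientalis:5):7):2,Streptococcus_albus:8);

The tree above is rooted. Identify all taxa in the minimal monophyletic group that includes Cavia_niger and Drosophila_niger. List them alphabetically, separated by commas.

Cavia_niger, Drosophila_niger, Kluyveromyces_longipes, Oryzias_brevicauda, Salmo_sapiens

Tracing Cavia_niger: it sits inside (Cavia_niger,Oryzias_brevicauda).
Tracing Drosophila_niger: it sits inside (Drosophila_niger,(Kluyveromyces_longipes,(Cavia_niger,Oryzias_brevicauda)),Salmo_sapiens).
The smallest clade enclosing both is (Drosophila_niger,(Kluyveromyces_longipes,(Cavia_niger,Oryzias_brevicauda)),Salmo_sapiens); the answer is its 5 terminal taxa in alphabetical order.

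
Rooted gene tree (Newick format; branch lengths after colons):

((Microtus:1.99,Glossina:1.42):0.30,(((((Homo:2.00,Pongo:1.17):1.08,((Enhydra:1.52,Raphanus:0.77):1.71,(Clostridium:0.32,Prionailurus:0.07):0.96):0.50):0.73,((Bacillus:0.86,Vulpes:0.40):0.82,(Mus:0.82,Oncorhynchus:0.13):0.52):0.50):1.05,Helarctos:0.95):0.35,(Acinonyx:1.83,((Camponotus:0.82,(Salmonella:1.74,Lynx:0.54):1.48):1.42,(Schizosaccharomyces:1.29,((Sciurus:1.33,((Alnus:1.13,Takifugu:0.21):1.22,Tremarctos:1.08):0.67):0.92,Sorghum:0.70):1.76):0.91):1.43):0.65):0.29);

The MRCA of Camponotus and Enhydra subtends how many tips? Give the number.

The MRCA of Camponotus and Enhydra is the node subtending (((((Homo,Pongo),((Enhydra,Raphanus),(Clostridium,Prionailurus))),((Bacillus,Vulpes),(Mus,Oncorhynchus))),Helarctos),(Acinonyx,((Camponotus,(Salmonella,Lynx)),(Schizosaccharomyces,((Sciurus,((Alnus,Takifugu),Tremarctos)),Sorghum))))).
That clade contains 21 terminal taxa: Acinonyx, Alnus, Bacillus, Camponotus, Clostridium, Enhydra, Helarctos, Homo, Lynx, Mus, Oncorhynchus, Pongo, Prionailurus, Raphanus, Salmonella, Schizosaccharomyces, Sciurus, Sorghum, Takifugu, Tremarctos, Vulpes.

21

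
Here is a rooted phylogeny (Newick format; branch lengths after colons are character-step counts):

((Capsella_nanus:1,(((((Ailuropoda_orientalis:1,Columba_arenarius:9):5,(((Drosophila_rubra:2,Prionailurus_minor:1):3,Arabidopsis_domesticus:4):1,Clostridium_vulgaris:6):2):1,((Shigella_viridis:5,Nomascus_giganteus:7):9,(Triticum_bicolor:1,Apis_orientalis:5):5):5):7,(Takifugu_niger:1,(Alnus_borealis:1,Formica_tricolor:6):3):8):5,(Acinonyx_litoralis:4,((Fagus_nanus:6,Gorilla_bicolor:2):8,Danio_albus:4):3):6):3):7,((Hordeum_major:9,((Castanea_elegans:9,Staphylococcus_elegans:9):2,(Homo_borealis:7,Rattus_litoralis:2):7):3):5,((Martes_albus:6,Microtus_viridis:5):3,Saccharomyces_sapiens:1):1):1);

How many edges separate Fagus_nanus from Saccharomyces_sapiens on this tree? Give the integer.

9

The MRCA of Fagus_nanus and Saccharomyces_sapiens is the root of the tree.
From Fagus_nanus up to that node: 6 branches. From Saccharomyces_sapiens up to the same node: 3 branches. Total: 6 + 3 = 9.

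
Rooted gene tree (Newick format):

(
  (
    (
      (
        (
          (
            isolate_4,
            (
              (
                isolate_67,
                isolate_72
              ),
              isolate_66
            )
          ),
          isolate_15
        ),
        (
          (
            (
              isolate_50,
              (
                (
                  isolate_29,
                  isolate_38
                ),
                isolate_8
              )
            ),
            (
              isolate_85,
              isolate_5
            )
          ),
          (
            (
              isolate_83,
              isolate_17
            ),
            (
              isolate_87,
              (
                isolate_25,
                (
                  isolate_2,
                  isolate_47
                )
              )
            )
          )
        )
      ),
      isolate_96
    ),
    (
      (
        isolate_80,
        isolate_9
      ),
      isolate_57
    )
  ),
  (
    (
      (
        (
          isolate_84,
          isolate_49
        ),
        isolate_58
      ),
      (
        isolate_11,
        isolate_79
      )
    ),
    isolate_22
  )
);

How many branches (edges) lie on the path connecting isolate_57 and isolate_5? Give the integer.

8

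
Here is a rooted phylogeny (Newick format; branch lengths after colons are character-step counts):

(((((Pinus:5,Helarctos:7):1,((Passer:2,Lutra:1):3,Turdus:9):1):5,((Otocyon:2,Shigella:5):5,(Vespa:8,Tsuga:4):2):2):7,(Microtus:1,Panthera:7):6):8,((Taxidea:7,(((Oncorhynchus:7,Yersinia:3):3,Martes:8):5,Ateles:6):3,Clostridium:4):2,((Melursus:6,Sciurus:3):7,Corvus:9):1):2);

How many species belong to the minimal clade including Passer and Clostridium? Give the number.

20

The MRCA of Passer and Clostridium is the root, so the clade is the entire tree.
That clade contains 20 terminal taxa: Ateles, Clostridium, Corvus, Helarctos, Lutra, Martes, Melursus, Microtus, Oncorhynchus, Otocyon, Panthera, Passer, Pinus, Sciurus, Shigella, Taxidea, Tsuga, Turdus, Vespa, Yersinia.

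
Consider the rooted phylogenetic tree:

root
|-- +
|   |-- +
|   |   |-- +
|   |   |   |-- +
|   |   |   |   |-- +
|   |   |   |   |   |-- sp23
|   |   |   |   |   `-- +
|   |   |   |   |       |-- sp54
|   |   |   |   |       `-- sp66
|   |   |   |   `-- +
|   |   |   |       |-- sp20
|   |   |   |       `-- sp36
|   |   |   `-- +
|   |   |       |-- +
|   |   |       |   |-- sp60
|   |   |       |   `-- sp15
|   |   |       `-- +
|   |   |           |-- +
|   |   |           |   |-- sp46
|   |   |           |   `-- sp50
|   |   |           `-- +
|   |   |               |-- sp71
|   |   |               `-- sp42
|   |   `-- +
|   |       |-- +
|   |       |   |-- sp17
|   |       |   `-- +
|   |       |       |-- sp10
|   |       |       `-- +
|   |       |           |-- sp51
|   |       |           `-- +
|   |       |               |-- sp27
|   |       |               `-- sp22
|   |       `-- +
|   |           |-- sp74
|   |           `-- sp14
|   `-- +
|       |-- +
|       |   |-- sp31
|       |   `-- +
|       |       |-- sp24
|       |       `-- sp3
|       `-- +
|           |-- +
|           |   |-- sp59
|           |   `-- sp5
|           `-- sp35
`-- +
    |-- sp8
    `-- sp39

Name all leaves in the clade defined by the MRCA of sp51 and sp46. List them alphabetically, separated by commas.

Tracing sp51: it sits inside (sp51,(sp27,sp22)).
Tracing sp46: it sits inside (sp46,sp50).
The smallest clade enclosing both is ((((sp23,(sp54,sp66)),(sp20,sp36)),((sp60,sp15),((sp46,sp50),(sp71,sp42)))),((sp17,(sp10,(sp51,(sp27,sp22)))),(sp74,sp14))); the answer is its 18 terminal taxa in alphabetical order.

sp10, sp14, sp15, sp17, sp20, sp22, sp23, sp27, sp36, sp42, sp46, sp50, sp51, sp54, sp60, sp66, sp71, sp74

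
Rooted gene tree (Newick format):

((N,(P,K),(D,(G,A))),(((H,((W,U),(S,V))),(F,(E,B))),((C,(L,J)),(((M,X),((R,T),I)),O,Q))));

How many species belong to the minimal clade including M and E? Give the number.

18

The MRCA of M and E is the node subtending (((H,((W,U),(S,V))),(F,(E,B))),((C,(L,J)),(((M,X),((R,T),I)),O,Q))).
That clade contains 18 terminal taxa: B, C, E, F, H, I, J, L, M, O, Q, R, S, T, U, V, W, X.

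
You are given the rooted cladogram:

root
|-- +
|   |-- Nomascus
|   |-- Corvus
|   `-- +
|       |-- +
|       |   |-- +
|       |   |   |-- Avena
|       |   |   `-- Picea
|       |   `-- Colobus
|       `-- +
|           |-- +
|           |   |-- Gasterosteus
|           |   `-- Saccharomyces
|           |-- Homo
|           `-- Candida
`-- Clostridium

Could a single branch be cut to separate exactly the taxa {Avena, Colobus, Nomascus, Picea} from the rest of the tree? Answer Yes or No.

The MRCA of the listed taxa subtends (Nomascus,Corvus,(((Avena,Picea),Colobus),((Gasterosteus,Saccharomyces),Homo,Candida))).
That clade also contains Candida, Corvus, Gasterosteus, Homo, Saccharomyces, which are not in the proposed group, so the group is not monophyletic.

No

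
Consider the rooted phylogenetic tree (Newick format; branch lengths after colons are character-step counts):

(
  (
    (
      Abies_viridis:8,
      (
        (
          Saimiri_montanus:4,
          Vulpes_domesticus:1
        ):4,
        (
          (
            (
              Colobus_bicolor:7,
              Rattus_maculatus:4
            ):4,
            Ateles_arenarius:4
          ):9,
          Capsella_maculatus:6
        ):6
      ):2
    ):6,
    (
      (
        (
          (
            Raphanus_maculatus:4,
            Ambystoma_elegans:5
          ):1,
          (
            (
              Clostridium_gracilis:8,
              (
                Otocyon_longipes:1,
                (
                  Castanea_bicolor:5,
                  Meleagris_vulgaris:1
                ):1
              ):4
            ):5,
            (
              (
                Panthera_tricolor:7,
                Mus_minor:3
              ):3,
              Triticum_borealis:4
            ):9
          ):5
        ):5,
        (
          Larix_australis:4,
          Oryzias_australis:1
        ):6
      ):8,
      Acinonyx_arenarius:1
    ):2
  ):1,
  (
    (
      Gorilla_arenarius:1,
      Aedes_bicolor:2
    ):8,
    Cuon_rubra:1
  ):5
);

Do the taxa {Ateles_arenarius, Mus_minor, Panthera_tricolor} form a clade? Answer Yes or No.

No

The MRCA of the listed taxa subtends ((Abies_viridis,((Saimiri_montanus,Vulpes_domesticus),(((Colobus_bicolor,Rattus_maculatus),Ateles_arenarius),Capsella_maculatus))),((((Raphanus_maculatus,Ambystoma_elegans),((Clostridium_gracilis,(Otocyon_longipes,(Castanea_bicolor,Meleagris_vulgaris))),((Panthera_tricolor,Mus_minor),Triticum_borealis))),(Larix_australis,Oryzias_australis)),Acinonyx_arenarius)).
That clade also contains Abies_viridis, Acinonyx_arenarius, Ambystoma_elegans, Capsella_maculatus, Castanea_bicolor, Clostridium_gracilis, Colobus_bicolor, Larix_australis, Meleagris_vulgaris, Oryzias_australis, Otocyon_longipes, Raphanus_maculatus, Rattus_maculatus, Saimiri_montanus, Triticum_borealis, Vulpes_domesticus, which are not in the proposed group, so the group is not monophyletic.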